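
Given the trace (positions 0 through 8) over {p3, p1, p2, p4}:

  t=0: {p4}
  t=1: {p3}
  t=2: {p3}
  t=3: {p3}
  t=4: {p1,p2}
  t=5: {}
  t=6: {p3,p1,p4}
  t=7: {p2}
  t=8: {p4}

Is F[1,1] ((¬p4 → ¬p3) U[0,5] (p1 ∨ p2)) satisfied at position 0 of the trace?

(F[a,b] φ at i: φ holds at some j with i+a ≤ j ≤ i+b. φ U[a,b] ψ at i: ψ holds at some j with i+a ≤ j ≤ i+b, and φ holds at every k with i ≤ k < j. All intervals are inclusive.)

Check ((¬p4 → ¬p3) U[0,5] (p1 ∨ p2)) at each j in [1,1]:
  j=1: fails
No position in the window satisfies it → formula fails.

False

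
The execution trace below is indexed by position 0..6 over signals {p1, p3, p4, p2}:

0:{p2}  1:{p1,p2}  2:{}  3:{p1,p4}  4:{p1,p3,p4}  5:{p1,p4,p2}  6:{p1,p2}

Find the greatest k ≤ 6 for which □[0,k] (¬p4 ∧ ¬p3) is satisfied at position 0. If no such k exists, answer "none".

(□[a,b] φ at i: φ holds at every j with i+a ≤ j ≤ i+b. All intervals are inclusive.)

2

(¬p4 ∧ ¬p3) must hold from j=0 onward; find where it first fails.
  j=0: holds
  j=1: holds
  j=2: holds
  j=3: fails
Holds on [0,2], so largest k = 2.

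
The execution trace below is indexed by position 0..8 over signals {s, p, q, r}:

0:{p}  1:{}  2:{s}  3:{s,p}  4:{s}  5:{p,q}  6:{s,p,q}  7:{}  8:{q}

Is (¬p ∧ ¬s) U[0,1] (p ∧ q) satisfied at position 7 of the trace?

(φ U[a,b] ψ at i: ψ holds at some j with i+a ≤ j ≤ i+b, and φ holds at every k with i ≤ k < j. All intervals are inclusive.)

Need some j in [7,8] with (p ∧ q), and (¬p ∧ ¬s) at every k in [7,j-1].
  j=7: (p ∧ q) false.
  j=8: (p ∧ q) false.
No j in the window works → until fails.

Does not hold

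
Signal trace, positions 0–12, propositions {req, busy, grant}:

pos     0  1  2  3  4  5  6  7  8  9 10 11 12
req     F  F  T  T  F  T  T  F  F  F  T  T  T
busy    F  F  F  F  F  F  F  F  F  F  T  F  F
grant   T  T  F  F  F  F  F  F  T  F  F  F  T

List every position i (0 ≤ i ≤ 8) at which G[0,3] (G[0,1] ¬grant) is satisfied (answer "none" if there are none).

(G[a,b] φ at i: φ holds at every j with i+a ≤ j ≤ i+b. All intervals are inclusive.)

2, 3

Evaluate at each i in [0,8]:
  i=0: ✗ (fails at j=0)
  i=1: ✗ (fails at j=1)
  i=2: ✓ (all of [2,5])
  i=3: ✓ (all of [3,6])
  i=4: ✗ (fails at j=7)
  i=5: ✗ (fails at j=7)
  i=6: ✗ (fails at j=7)
  i=7: ✗ (fails at j=7)
  i=8: ✗ (fails at j=8)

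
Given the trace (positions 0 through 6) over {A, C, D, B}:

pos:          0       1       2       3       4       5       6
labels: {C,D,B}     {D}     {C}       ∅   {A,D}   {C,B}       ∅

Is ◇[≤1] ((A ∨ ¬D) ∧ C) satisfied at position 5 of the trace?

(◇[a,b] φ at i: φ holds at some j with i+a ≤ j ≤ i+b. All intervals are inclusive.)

Check ((A ∨ ¬D) ∧ C) at each j in [5,6]:
  j=5: true
  j=6: false
Found at j=5 → formula holds.

Yes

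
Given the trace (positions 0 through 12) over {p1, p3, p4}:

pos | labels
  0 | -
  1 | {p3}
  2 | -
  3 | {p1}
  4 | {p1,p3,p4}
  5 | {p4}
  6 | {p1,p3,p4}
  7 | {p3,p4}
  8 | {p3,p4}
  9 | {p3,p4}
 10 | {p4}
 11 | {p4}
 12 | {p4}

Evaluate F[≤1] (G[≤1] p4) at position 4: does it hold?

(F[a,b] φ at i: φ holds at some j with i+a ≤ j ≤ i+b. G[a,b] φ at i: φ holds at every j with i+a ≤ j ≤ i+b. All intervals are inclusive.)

Check G[≤1] p4 at each j in [4,5]:
  j=4: holds on [4,5]
  j=5: holds on [5,6]
Found at j=4 → formula holds.

Yes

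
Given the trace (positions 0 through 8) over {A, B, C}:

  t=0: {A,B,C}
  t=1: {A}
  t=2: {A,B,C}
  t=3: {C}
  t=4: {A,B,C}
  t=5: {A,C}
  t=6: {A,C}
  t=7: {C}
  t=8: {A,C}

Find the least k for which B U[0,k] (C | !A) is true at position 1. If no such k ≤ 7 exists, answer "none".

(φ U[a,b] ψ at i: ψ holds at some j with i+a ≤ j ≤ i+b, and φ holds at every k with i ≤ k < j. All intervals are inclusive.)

Need earliest j ≥ 1 with (C | !A), and B at every k in [1,j-1].
  j=1: rhs fails.
  j=2: rhs holds but lhs fails at k=1.
  j=3: rhs holds but lhs fails at k=1.
  j=4: rhs holds but lhs fails at k=1.
  j=5: rhs holds but lhs fails at k=1.
  j=6: rhs holds but lhs fails at k=1.
  j=7: rhs holds but lhs fails at k=1.
  j=8: rhs holds but lhs fails at k=1.
No witness within the range → none.

none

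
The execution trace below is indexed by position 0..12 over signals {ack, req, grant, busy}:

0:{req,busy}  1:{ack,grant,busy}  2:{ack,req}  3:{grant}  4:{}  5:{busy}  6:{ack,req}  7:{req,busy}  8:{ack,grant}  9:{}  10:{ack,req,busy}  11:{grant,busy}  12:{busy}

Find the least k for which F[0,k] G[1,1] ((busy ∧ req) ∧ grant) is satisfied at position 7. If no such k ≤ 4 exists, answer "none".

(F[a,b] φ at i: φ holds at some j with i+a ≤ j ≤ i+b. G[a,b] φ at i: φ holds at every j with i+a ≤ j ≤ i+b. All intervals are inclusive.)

Scan j = 7,8,… for G[1,1] ((busy ∧ req) ∧ grant):
  j=7: fails
  j=8: fails
  j=9: fails
  j=10: fails
  j=11: fails
No j in [7,11] satisfies it → none.

none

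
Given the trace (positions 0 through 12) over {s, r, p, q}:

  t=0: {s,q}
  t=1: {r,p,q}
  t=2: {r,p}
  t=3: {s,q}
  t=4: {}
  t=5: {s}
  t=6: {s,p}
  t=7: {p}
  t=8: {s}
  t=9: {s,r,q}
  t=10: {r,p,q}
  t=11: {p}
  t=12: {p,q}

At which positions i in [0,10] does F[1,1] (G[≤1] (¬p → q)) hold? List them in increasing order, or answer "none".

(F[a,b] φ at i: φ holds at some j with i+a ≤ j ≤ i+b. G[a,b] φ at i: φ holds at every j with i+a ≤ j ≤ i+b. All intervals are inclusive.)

Evaluate at each i in [0,10]:
  i=0: ✓ (witness j=1)
  i=1: ✓ (witness j=2)
  i=2: ✗ (none in [3,3])
  i=3: ✗ (none in [4,4])
  i=4: ✗ (none in [5,5])
  i=5: ✓ (witness j=6)
  i=6: ✗ (none in [7,7])
  i=7: ✗ (none in [8,8])
  i=8: ✓ (witness j=9)
  i=9: ✓ (witness j=10)
  i=10: ✓ (witness j=11)

0, 1, 5, 8, 9, 10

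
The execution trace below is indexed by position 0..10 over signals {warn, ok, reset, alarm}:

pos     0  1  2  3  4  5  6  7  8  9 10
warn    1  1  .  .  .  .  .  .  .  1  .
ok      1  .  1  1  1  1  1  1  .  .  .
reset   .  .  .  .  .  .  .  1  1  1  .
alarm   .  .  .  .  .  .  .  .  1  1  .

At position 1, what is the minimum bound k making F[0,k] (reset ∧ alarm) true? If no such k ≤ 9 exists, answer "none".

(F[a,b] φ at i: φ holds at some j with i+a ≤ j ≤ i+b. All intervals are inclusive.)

Scan j = 1,2,… for (reset ∧ alarm):
  j=1: fails
  j=2: fails
  j=3: fails
  j=4: fails
  j=5: fails
  j=6: fails
  j=7: fails
  j=8: holds
First hit at j=8, so smallest k = 8-1 = 7.

7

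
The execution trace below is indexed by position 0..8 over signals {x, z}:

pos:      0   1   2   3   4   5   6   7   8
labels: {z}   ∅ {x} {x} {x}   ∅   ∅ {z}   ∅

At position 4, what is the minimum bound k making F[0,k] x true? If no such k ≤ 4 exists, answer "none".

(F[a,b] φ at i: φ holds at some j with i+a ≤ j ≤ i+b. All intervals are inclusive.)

0

Scan j = 4,5,… for x:
  j=4: holds
First hit at j=4, so smallest k = 4-4 = 0.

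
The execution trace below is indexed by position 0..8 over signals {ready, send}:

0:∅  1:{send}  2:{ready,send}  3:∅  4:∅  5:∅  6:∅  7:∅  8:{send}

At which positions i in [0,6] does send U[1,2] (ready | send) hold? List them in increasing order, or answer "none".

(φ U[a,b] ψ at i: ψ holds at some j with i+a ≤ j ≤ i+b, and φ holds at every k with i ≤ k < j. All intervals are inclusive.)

1

Evaluate at each i in [0,6]:
  i=0: ✗ (lhs fails at k=0 before rhs at j=1)
  i=1: ✓ (rhs at j=2; lhs holds on [1,1])
  i=2: ✗ (no rhs in [3,4])
  i=3: ✗ (no rhs in [4,5])
  i=4: ✗ (no rhs in [5,6])
  i=5: ✗ (no rhs in [6,7])
  i=6: ✗ (lhs fails at k=6 before rhs at j=8)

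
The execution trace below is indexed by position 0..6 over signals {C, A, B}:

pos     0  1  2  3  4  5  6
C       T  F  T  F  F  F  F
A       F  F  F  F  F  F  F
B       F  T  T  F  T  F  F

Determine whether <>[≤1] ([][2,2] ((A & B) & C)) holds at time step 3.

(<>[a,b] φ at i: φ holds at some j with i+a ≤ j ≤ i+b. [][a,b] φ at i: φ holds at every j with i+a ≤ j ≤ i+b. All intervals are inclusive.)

No

Check [][2,2] ((A & B) & C) at each j in [3,4]:
  j=3: fails at 5
  j=4: fails at 6
No position in the window satisfies it → formula fails.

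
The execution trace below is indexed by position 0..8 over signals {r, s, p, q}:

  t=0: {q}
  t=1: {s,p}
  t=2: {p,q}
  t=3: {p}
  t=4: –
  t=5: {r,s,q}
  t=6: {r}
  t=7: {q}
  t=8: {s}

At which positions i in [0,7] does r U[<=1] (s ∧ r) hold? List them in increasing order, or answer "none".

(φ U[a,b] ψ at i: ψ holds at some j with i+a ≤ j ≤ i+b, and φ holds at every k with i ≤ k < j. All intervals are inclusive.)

5

Evaluate at each i in [0,7]:
  i=0: ✗ (no rhs in [0,1])
  i=1: ✗ (no rhs in [1,2])
  i=2: ✗ (no rhs in [2,3])
  i=3: ✗ (no rhs in [3,4])
  i=4: ✗ (lhs fails at k=4 before rhs at j=5)
  i=5: ✓ (rhs at j=5)
  i=6: ✗ (no rhs in [6,7])
  i=7: ✗ (no rhs in [7,8])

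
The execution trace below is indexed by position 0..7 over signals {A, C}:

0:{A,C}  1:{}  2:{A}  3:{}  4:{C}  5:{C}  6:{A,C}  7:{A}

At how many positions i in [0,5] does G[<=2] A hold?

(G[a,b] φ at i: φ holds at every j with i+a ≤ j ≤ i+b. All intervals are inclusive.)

Evaluate at each i in [0,5]:
  i=0: ✗ (fails at j=1)
  i=1: ✗ (fails at j=1)
  i=2: ✗ (fails at j=3)
  i=3: ✗ (fails at j=3)
  i=4: ✗ (fails at j=4)
  i=5: ✗ (fails at j=5)
Positions where it holds: {} → 0.

0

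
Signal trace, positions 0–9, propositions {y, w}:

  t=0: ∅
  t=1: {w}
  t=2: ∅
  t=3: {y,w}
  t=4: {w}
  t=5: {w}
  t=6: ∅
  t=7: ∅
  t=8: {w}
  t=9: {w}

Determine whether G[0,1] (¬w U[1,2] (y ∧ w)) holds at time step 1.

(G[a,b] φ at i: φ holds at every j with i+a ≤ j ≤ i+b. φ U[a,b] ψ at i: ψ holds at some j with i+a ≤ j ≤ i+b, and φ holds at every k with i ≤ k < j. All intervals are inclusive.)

Check (¬w U[1,2] (y ∧ w)) at every j in [1,2]:
  j=1: fails
  j=2: holds
Fails at j=1 → formula fails.

Does not hold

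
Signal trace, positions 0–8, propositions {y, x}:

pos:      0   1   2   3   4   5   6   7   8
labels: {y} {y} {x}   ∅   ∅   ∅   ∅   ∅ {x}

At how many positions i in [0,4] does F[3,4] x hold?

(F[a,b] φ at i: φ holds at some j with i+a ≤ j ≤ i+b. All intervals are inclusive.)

Evaluate at each i in [0,4]:
  i=0: ✗ (none in [3,4])
  i=1: ✗ (none in [4,5])
  i=2: ✗ (none in [5,6])
  i=3: ✗ (none in [6,7])
  i=4: ✓ (witness j=8)
Positions where it holds: {4} → 1.

1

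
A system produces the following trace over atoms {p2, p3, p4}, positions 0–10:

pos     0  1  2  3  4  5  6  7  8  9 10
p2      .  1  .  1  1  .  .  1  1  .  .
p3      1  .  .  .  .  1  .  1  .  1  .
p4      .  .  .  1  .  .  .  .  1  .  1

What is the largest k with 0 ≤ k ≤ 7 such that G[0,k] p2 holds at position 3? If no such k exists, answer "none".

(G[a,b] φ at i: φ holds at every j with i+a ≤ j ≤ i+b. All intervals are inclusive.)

p2 must hold from j=3 onward; find where it first fails.
  j=3: holds
  j=4: holds
  j=5: fails
Holds on [3,4], so largest k = 1.

1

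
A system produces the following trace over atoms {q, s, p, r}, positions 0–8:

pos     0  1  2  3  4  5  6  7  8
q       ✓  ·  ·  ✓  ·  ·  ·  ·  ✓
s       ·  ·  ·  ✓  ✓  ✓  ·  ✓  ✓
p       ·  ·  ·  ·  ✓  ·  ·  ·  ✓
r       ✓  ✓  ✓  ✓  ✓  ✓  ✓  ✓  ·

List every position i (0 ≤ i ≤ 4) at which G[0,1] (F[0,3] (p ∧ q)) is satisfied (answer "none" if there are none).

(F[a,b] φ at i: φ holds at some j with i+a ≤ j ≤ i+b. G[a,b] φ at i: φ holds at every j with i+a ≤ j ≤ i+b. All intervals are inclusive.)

Evaluate at each i in [0,4]:
  i=0: ✗ (fails at j=0)
  i=1: ✗ (fails at j=1)
  i=2: ✗ (fails at j=2)
  i=3: ✗ (fails at j=3)
  i=4: ✗ (fails at j=4)

none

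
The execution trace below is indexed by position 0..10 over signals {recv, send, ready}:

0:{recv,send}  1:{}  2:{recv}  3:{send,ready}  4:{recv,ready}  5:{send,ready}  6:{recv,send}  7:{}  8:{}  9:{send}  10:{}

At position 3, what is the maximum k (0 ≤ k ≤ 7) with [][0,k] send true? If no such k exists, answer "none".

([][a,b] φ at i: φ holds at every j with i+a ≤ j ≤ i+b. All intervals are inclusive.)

0

send must hold from j=3 onward; find where it first fails.
  j=3: holds
  j=4: fails
Holds on [3,3], so largest k = 0.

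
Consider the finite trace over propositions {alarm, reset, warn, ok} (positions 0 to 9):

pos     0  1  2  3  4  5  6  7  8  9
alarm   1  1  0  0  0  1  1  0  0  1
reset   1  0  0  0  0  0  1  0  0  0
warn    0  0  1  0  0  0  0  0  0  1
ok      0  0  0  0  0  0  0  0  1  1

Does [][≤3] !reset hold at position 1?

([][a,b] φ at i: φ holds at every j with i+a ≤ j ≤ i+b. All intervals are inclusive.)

Yes

Check !reset at every j in [1,4]:
  j=1: true
  j=2: true
  j=3: true
  j=4: true
All positions satisfy it → formula holds.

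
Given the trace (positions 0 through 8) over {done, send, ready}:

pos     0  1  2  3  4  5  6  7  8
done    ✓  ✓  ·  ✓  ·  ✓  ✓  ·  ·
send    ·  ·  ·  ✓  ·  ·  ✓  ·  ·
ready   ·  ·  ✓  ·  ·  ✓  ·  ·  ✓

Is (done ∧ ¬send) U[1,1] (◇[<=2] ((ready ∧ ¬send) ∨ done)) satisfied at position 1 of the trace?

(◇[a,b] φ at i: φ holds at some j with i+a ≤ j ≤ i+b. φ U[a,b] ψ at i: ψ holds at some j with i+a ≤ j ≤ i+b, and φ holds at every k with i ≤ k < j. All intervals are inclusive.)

Yes

Need some j in [2,2] with ◇[<=2] ((ready ∧ ¬send) ∨ done), and (done ∧ ¬send) at every k in [1,j-1].
  j=2: ◇[<=2] ((ready ∧ ¬send) ∨ done) holds; (done ∧ ¬send) holds at every k in [1,1] → satisfied.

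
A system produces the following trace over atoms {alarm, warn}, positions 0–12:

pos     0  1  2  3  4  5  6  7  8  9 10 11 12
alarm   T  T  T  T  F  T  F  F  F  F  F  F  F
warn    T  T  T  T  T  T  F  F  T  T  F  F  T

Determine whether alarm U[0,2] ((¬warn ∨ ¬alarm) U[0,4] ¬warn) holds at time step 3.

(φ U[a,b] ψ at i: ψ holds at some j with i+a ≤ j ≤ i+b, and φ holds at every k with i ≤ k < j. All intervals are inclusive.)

Need some j in [3,5] with ((¬warn ∨ ¬alarm) U[0,4] ¬warn), and alarm at every k in [3,j-1].
  j=3: ((¬warn ∨ ¬alarm) U[0,4] ¬warn) — fails.
  j=4: ((¬warn ∨ ¬alarm) U[0,4] ¬warn) — fails.
  j=5: ((¬warn ∨ ¬alarm) U[0,4] ¬warn) — fails.
No j in the window works → until fails.

No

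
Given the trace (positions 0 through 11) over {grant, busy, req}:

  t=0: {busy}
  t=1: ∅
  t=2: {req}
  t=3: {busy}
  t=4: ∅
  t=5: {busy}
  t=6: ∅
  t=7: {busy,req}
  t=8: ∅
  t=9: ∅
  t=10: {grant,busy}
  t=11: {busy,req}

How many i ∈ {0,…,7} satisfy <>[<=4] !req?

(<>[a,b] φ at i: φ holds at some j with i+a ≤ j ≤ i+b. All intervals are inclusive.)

8

Evaluate at each i in [0,7]:
  i=0: ✓ (witness j=0)
  i=1: ✓ (witness j=1)
  i=2: ✓ (witness j=3)
  i=3: ✓ (witness j=3)
  i=4: ✓ (witness j=4)
  i=5: ✓ (witness j=5)
  i=6: ✓ (witness j=6)
  i=7: ✓ (witness j=8)
Positions where it holds: {0, 1, 2, 3, 4, 5, 6, 7} → 8.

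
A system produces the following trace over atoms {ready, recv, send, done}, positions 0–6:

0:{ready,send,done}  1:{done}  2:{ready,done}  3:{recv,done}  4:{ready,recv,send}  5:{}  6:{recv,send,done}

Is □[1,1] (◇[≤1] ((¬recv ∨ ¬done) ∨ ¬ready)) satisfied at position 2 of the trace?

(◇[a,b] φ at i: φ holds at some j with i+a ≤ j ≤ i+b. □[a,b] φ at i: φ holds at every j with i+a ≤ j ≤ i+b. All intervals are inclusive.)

Yes

Check ◇[≤1] ((¬recv ∨ ¬done) ∨ ¬ready) at every j in [3,3]:
  j=3: holds (witness at 3)
All positions satisfy it → formula holds.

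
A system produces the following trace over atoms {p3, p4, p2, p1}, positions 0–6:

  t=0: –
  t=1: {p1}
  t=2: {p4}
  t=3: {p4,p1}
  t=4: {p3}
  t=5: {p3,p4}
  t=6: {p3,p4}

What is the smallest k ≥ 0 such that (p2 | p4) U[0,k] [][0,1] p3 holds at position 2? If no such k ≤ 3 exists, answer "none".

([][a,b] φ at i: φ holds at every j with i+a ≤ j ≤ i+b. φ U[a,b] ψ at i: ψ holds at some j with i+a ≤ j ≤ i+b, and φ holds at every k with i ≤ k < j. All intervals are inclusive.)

Need earliest j ≥ 2 with [][0,1] p3, and (p2 | p4) at every k in [2,j-1].
  j=2: rhs fails.
  j=3: rhs fails.
  j=4: rhs holds; lhs holds on [2,3]. k = 2.

2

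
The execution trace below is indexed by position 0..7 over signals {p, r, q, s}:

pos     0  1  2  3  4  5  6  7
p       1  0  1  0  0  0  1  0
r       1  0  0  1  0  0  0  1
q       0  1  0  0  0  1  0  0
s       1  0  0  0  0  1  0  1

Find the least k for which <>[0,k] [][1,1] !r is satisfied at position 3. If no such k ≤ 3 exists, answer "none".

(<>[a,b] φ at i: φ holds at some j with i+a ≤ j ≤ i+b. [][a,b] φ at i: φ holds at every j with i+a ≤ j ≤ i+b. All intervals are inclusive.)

0

Scan j = 3,4,… for [][1,1] !r:
  j=3: holds
First hit at j=3, so smallest k = 3-3 = 0.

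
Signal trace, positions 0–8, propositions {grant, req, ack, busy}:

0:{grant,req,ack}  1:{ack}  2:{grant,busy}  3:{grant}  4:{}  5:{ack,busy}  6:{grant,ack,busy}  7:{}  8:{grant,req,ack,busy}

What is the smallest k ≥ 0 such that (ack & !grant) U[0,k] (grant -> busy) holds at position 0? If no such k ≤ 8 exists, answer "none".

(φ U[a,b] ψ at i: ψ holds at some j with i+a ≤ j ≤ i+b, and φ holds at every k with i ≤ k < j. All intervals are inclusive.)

none

Need earliest j ≥ 0 with (grant -> busy), and (ack & !grant) at every k in [0,j-1].
  j=0: rhs fails.
  j=1: rhs holds but lhs fails at k=0.
  j=2: rhs holds but lhs fails at k=0.
  j=3: rhs fails.
  j=4: rhs holds but lhs fails at k=0.
  j=5: rhs holds but lhs fails at k=0.
  j=6: rhs holds but lhs fails at k=0.
  j=7: rhs holds but lhs fails at k=0.
  j=8: rhs holds but lhs fails at k=0.
No witness within the range → none.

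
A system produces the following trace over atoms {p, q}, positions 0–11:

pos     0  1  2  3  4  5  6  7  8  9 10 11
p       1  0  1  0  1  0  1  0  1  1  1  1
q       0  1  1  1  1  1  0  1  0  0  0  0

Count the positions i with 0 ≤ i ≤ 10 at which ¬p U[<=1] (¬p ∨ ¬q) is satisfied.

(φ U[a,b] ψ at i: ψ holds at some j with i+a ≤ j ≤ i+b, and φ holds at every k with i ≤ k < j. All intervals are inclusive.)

Evaluate at each i in [0,10]:
  i=0: ✓ (rhs at j=0)
  i=1: ✓ (rhs at j=1)
  i=2: ✗ (lhs fails at k=2 before rhs at j=3)
  i=3: ✓ (rhs at j=3)
  i=4: ✗ (lhs fails at k=4 before rhs at j=5)
  i=5: ✓ (rhs at j=5)
  i=6: ✓ (rhs at j=6)
  i=7: ✓ (rhs at j=7)
  i=8: ✓ (rhs at j=8)
  i=9: ✓ (rhs at j=9)
  i=10: ✓ (rhs at j=10)
Positions where it holds: {0, 1, 3, 5, 6, 7, 8, 9, 10} → 9.

9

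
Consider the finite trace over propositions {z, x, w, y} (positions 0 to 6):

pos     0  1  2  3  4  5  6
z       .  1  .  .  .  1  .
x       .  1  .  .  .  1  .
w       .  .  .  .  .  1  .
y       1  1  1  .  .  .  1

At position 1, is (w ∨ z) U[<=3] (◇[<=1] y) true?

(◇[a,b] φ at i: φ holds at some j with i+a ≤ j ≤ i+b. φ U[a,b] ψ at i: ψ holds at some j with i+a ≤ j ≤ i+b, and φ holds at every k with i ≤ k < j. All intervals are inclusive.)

Need some j in [1,4] with ◇[<=1] y, and (w ∨ z) at every k in [1,j-1].
  j=1: ◇[<=1] y holds; no prefix to check → satisfied.

Yes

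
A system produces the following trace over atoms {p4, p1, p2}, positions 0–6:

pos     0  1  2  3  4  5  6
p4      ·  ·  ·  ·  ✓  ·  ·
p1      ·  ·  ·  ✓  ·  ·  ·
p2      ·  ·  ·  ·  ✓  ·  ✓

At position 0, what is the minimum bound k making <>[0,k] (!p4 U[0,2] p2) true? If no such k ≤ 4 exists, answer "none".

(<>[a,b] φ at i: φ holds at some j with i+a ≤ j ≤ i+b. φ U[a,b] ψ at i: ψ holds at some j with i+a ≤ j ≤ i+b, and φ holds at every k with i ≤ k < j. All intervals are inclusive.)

2

Scan j = 0,1,… for (!p4 U[0,2] p2):
  j=0: fails
  j=1: fails
  j=2: holds
First hit at j=2, so smallest k = 2-0 = 2.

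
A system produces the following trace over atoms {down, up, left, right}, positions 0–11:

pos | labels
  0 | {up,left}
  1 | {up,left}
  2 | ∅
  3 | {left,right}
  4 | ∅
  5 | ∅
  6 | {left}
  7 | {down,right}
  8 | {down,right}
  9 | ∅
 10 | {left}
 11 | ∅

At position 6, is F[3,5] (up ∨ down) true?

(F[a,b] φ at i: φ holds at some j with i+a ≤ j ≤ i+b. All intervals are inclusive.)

Check (up ∨ down) at each j in [9,11]:
  j=9: false
  j=10: false
  j=11: false
No position in the window satisfies it → formula fails.

No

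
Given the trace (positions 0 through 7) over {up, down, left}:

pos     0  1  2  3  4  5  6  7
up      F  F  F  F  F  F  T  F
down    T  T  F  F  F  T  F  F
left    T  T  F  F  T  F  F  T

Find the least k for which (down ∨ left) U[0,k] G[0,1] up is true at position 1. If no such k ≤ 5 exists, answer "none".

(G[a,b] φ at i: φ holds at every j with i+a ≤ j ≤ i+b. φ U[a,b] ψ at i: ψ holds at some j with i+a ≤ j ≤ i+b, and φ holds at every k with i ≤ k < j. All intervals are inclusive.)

Need earliest j ≥ 1 with G[0,1] up, and (down ∨ left) at every k in [1,j-1].
  j=1: rhs fails.
  j=2: rhs fails.
  j=3: rhs fails.
  j=4: rhs fails.
  j=5: rhs fails.
  j=6: rhs fails.
No witness within the range → none.

none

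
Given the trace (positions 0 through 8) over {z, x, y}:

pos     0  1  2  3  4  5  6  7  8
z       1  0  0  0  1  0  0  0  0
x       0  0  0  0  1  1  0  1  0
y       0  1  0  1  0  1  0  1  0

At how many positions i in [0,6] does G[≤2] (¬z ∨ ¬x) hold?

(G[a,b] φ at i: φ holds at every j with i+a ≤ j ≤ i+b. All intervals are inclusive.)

4

Evaluate at each i in [0,6]:
  i=0: ✓ (all of [0,2])
  i=1: ✓ (all of [1,3])
  i=2: ✗ (fails at j=4)
  i=3: ✗ (fails at j=4)
  i=4: ✗ (fails at j=4)
  i=5: ✓ (all of [5,7])
  i=6: ✓ (all of [6,8])
Positions where it holds: {0, 1, 5, 6} → 4.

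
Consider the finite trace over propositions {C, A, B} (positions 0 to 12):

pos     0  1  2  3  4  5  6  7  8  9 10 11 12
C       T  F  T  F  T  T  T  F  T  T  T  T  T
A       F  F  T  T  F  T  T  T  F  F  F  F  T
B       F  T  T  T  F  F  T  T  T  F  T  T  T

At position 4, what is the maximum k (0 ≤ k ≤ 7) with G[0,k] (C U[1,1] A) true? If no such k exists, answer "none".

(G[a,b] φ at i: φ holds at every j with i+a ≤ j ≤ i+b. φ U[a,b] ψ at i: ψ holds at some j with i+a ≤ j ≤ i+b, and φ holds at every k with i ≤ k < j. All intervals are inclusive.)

2

(C U[1,1] A) must hold from j=4 onward; find where it first fails.
  j=4: holds
  j=5: holds
  j=6: holds
  j=7: fails
Holds on [4,6], so largest k = 2.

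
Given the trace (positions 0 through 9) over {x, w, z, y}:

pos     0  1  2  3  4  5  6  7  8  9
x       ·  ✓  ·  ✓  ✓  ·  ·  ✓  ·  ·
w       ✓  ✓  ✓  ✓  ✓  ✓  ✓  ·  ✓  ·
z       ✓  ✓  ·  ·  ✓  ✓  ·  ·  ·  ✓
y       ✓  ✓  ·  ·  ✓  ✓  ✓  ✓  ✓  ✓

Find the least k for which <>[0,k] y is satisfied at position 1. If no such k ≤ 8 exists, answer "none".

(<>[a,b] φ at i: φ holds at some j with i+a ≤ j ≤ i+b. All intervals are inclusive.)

Scan j = 1,2,… for y:
  j=1: holds
First hit at j=1, so smallest k = 1-1 = 0.

0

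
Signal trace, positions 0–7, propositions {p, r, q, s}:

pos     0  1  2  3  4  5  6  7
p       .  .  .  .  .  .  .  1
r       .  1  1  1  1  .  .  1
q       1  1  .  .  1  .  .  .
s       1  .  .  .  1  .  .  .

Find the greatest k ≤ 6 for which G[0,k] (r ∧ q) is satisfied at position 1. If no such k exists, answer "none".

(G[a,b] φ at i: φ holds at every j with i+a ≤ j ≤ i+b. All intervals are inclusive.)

0

(r ∧ q) must hold from j=1 onward; find where it first fails.
  j=1: holds
  j=2: fails
Holds on [1,1], so largest k = 0.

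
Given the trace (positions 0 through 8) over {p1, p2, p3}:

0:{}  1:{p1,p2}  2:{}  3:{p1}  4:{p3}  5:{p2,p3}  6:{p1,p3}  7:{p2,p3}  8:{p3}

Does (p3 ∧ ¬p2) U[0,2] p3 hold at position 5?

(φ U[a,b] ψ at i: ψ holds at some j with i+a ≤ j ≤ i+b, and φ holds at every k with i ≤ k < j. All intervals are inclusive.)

Yes

Need some j in [5,7] with p3, and (p3 ∧ ¬p2) at every k in [5,j-1].
  j=5: p3 holds; no prefix to check → satisfied.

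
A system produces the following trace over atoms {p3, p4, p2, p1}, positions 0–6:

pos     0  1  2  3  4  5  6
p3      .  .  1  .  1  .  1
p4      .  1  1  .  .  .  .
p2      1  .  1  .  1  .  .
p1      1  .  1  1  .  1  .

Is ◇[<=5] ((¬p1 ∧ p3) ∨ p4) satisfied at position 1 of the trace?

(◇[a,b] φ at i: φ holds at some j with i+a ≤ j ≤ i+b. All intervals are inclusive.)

Yes

Check ((¬p1 ∧ p3) ∨ p4) at each j in [1,6]:
  j=1: true
  j=2: true
  j=3: false
  j=4: true
  j=5: false
  j=6: true
Found at j=1 → formula holds.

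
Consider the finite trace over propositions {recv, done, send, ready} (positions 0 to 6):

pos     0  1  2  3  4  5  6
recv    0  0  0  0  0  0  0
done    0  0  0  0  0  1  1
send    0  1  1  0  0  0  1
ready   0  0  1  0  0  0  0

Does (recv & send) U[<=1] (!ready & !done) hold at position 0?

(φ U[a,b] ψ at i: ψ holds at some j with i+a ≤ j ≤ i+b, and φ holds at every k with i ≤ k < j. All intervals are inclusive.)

Need some j in [0,1] with (!ready & !done), and (recv & send) at every k in [0,j-1].
  j=0: (!ready & !done) holds; no prefix to check → satisfied.

Yes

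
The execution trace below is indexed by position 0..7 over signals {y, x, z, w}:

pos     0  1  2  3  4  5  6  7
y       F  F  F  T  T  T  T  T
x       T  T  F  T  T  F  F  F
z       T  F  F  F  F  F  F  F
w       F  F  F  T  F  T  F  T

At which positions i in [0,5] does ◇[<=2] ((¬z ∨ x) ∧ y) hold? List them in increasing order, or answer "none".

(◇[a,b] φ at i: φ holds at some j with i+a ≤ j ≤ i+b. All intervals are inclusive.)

Evaluate at each i in [0,5]:
  i=0: ✗ (none in [0,2])
  i=1: ✓ (witness j=3)
  i=2: ✓ (witness j=3)
  i=3: ✓ (witness j=3)
  i=4: ✓ (witness j=4)
  i=5: ✓ (witness j=5)

1, 2, 3, 4, 5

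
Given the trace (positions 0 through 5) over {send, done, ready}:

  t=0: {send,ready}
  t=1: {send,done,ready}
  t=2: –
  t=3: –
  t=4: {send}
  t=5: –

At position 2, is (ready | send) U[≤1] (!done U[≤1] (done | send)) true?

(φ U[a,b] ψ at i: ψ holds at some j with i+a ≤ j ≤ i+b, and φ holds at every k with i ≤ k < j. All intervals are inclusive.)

Need some j in [2,3] with (!done U[≤1] (done | send)), and (ready | send) at every k in [2,j-1].
  j=2: (!done U[≤1] (done | send)) — fails.
  j=3: (!done U[≤1] (done | send)) holds, but (ready | send) fails at k=2 → not this j.
No j in the window works → until fails.

False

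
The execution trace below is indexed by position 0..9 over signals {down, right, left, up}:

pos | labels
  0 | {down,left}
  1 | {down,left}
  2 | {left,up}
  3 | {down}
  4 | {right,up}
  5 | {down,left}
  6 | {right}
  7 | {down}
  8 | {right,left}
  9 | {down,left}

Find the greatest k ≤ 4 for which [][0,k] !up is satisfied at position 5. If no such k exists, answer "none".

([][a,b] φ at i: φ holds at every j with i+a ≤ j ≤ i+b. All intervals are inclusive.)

!up must hold from j=5 onward; find where it first fails.
  j=5: holds
  j=6: holds
  j=7: holds
  j=8: holds
  j=9: holds
Holds through j=9; largest k = 4.

4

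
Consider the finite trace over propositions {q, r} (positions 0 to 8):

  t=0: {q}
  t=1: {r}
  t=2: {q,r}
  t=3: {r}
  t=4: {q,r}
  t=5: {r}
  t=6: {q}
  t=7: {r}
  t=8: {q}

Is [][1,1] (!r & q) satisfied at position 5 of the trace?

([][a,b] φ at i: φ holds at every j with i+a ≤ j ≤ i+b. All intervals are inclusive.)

Yes

Check (!r & q) at every j in [6,6]:
  j=6: true
All positions satisfy it → formula holds.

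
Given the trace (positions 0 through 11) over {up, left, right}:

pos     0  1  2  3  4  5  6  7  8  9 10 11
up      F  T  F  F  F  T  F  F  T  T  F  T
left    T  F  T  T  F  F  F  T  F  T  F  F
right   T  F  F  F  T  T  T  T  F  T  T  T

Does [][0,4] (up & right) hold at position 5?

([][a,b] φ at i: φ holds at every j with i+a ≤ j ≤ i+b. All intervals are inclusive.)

No

Check (up & right) at every j in [5,9]:
  j=5: true
  j=6: false
  j=7: false
  j=8: false
  j=9: true
Fails at j=6 → formula fails.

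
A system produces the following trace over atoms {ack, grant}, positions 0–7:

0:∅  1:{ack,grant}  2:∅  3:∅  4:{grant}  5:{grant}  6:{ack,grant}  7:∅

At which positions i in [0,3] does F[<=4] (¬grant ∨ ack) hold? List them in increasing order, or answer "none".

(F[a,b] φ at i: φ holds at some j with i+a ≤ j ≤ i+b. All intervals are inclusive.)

Evaluate at each i in [0,3]:
  i=0: ✓ (witness j=0)
  i=1: ✓ (witness j=1)
  i=2: ✓ (witness j=2)
  i=3: ✓ (witness j=3)

0, 1, 2, 3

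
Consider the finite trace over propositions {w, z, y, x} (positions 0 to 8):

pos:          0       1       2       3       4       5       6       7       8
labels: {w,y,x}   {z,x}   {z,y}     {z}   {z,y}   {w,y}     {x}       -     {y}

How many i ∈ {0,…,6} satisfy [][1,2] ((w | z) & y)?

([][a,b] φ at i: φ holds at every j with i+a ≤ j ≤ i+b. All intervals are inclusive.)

1

Evaluate at each i in [0,6]:
  i=0: ✗ (fails at j=1)
  i=1: ✗ (fails at j=3)
  i=2: ✗ (fails at j=3)
  i=3: ✓ (all of [4,5])
  i=4: ✗ (fails at j=6)
  i=5: ✗ (fails at j=6)
  i=6: ✗ (fails at j=7)
Positions where it holds: {3} → 1.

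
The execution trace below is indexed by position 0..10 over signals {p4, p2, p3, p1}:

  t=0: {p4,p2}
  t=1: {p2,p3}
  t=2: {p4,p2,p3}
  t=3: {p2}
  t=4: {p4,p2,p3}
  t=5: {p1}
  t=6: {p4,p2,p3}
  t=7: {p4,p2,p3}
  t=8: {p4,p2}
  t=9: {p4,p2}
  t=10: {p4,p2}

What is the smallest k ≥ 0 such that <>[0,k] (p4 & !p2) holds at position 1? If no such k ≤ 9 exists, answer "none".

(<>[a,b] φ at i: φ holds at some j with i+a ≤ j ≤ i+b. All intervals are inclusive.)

none

Scan j = 1,2,… for (p4 & !p2):
  j=1: fails
  j=2: fails
  j=3: fails
  j=4: fails
  j=5: fails
  j=6: fails
  j=7: fails
  j=8: fails
  j=9: fails
  j=10: fails
No j in [1,10] satisfies it → none.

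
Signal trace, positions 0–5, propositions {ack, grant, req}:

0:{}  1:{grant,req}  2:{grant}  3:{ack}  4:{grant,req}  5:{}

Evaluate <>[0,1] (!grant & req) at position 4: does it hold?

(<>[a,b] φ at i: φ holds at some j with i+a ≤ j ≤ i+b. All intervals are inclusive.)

Check (!grant & req) at each j in [4,5]:
  j=4: false
  j=5: false
No position in the window satisfies it → formula fails.

False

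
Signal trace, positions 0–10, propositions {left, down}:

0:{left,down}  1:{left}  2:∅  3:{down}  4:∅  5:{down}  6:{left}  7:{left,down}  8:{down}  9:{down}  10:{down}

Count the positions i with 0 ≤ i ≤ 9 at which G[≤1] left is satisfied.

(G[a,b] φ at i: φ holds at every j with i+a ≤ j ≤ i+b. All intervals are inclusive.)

2

Evaluate at each i in [0,9]:
  i=0: ✓ (all of [0,1])
  i=1: ✗ (fails at j=2)
  i=2: ✗ (fails at j=2)
  i=3: ✗ (fails at j=3)
  i=4: ✗ (fails at j=4)
  i=5: ✗ (fails at j=5)
  i=6: ✓ (all of [6,7])
  i=7: ✗ (fails at j=8)
  i=8: ✗ (fails at j=8)
  i=9: ✗ (fails at j=9)
Positions where it holds: {0, 6} → 2.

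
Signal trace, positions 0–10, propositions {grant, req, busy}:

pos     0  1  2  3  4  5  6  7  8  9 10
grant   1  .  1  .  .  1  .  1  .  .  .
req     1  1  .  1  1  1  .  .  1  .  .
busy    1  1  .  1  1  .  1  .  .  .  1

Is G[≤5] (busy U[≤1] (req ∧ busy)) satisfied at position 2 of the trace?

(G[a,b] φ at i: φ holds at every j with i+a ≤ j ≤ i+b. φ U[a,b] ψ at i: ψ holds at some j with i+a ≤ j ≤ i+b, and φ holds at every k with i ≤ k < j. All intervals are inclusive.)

Does not hold

Check (busy U[≤1] (req ∧ busy)) at every j in [2,7]:
  j=2: fails
  j=3: holds
  j=4: holds
  j=5: fails
  j=6: fails
  j=7: fails
Fails at j=2 → formula fails.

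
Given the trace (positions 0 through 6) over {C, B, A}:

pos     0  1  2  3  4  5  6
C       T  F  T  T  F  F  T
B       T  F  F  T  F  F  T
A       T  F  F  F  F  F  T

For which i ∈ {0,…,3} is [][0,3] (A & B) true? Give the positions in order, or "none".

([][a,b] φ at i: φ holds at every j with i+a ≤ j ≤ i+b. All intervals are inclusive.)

none

Evaluate at each i in [0,3]:
  i=0: ✗ (fails at j=1)
  i=1: ✗ (fails at j=1)
  i=2: ✗ (fails at j=2)
  i=3: ✗ (fails at j=3)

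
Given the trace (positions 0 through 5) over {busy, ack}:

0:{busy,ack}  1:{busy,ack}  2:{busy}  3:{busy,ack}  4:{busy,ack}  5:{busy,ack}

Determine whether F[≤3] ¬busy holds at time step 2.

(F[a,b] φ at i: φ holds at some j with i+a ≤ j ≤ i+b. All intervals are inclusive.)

Does not hold

Check ¬busy at each j in [2,5]:
  j=2: false
  j=3: false
  j=4: false
  j=5: false
No position in the window satisfies it → formula fails.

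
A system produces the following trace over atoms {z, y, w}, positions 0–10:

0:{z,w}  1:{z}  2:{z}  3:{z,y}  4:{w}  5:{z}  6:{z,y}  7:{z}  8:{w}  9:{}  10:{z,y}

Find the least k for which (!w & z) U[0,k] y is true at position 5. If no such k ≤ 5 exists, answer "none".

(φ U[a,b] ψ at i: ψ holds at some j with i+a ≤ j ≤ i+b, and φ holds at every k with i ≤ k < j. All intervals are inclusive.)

Need earliest j ≥ 5 with y, and (!w & z) at every k in [5,j-1].
  j=5: rhs fails.
  j=6: rhs holds; lhs holds on [5,5]. k = 1.

1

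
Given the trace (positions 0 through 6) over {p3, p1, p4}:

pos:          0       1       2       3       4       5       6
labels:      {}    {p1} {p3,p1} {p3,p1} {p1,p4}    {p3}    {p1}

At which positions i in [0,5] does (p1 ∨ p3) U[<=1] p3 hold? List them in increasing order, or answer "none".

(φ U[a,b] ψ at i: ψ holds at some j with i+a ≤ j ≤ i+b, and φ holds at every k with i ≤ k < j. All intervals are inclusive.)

Evaluate at each i in [0,5]:
  i=0: ✗ (no rhs in [0,1])
  i=1: ✓ (rhs at j=2; lhs holds on [1,1])
  i=2: ✓ (rhs at j=2)
  i=3: ✓ (rhs at j=3)
  i=4: ✓ (rhs at j=5; lhs holds on [4,4])
  i=5: ✓ (rhs at j=5)

1, 2, 3, 4, 5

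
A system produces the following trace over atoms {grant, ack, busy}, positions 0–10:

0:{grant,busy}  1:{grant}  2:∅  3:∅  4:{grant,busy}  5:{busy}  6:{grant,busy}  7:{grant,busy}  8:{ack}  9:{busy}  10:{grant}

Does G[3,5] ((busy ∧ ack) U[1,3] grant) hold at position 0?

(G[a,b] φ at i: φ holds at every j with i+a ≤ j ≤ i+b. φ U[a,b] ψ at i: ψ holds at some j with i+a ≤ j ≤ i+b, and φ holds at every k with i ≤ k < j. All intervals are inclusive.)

No

Check ((busy ∧ ack) U[1,3] grant) at every j in [3,5]:
  j=3: fails
  j=4: fails
  j=5: fails
Fails at j=3 → formula fails.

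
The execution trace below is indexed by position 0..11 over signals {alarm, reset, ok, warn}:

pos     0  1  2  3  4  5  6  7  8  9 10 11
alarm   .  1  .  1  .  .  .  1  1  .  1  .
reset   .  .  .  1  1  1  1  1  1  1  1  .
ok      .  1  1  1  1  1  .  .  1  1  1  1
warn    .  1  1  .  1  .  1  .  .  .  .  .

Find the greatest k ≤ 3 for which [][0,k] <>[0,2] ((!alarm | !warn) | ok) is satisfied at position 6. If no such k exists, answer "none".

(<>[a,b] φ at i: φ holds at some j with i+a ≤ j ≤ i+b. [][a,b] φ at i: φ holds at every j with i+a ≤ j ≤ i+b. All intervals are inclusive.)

3

<>[0,2] ((!alarm | !warn) | ok) must hold from j=6 onward; find where it first fails.
  j=6: holds
  j=7: holds
  j=8: holds
  j=9: holds
Holds through j=9; largest k = 3.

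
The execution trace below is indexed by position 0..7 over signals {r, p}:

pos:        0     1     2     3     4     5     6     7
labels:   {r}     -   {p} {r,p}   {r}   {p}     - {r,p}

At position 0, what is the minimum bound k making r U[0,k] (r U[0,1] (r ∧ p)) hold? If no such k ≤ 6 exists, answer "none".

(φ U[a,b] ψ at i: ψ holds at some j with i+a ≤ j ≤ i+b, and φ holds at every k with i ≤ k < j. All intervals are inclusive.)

Need earliest j ≥ 0 with (r U[0,1] (r ∧ p)), and r at every k in [0,j-1].
  j=0: rhs fails.
  j=1: rhs fails.
  j=2: rhs fails.
  j=3: rhs holds but lhs fails at k=1.
  j=4: rhs fails.
  j=5: rhs fails.
  j=6: rhs fails.
No witness within the range → none.

none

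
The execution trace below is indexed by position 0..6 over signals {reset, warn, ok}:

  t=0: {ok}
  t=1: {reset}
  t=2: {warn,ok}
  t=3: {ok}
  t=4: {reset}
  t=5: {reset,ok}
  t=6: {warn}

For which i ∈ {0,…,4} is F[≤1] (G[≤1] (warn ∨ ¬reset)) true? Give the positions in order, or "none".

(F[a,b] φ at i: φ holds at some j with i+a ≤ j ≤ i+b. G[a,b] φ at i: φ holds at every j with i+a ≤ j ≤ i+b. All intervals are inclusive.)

Evaluate at each i in [0,4]:
  i=0: ✗ (none in [0,1])
  i=1: ✓ (witness j=2)
  i=2: ✓ (witness j=2)
  i=3: ✗ (none in [3,4])
  i=4: ✗ (none in [4,5])

1, 2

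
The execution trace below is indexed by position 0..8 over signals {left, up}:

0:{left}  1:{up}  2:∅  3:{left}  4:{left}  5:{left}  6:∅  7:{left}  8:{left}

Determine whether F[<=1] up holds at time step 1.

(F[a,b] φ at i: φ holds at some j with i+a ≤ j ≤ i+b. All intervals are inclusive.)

Check up at each j in [1,2]:
  j=1: true
  j=2: false
Found at j=1 → formula holds.

True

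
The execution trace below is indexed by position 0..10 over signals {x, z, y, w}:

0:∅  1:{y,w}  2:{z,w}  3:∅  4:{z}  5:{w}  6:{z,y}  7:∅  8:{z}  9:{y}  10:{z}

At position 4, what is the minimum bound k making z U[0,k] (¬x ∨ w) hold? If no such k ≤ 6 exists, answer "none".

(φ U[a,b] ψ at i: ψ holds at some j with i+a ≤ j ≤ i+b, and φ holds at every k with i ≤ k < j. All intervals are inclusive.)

0

Need earliest j ≥ 4 with (¬x ∨ w), and z at every k in [4,j-1].
  j=4: rhs holds (empty prefix). k = 0.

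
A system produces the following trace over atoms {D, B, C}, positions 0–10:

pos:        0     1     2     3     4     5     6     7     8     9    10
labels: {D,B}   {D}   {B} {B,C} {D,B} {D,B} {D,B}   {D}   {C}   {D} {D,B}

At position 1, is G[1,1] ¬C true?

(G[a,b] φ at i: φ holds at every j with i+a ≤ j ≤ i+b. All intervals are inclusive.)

Check ¬C at every j in [2,2]:
  j=2: true
All positions satisfy it → formula holds.

Yes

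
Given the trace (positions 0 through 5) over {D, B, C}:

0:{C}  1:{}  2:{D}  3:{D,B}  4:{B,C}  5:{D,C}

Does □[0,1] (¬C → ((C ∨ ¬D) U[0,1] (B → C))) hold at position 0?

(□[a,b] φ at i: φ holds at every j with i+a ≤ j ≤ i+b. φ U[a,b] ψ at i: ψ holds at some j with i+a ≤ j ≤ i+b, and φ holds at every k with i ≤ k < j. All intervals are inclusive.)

Yes

Check (¬C → ((C ∨ ¬D) U[0,1] (B → C))) at every j in [0,1]:
  j=0: antecedent false → ✓
  j=1: antecedent true; consequent holds → ✓
All positions satisfy it → formula holds.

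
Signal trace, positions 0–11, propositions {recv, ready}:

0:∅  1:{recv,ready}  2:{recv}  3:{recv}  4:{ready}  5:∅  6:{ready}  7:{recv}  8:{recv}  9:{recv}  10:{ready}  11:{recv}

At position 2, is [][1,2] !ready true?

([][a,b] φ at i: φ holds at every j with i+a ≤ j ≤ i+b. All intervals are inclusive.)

Does not hold

Check !ready at every j in [3,4]:
  j=3: true
  j=4: false
Fails at j=4 → formula fails.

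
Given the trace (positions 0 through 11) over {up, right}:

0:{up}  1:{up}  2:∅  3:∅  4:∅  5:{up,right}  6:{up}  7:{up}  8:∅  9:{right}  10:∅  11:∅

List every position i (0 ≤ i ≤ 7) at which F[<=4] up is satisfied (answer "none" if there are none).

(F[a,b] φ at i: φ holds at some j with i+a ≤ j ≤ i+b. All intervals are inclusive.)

0, 1, 2, 3, 4, 5, 6, 7

Evaluate at each i in [0,7]:
  i=0: ✓ (witness j=0)
  i=1: ✓ (witness j=1)
  i=2: ✓ (witness j=5)
  i=3: ✓ (witness j=5)
  i=4: ✓ (witness j=5)
  i=5: ✓ (witness j=5)
  i=6: ✓ (witness j=6)
  i=7: ✓ (witness j=7)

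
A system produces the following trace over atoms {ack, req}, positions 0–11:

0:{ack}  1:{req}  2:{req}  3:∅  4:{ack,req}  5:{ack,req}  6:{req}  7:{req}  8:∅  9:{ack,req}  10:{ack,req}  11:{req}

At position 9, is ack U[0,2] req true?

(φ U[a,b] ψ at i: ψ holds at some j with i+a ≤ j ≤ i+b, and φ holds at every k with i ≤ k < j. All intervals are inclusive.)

Need some j in [9,11] with req, and ack at every k in [9,j-1].
  j=9: req holds; no prefix to check → satisfied.

True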